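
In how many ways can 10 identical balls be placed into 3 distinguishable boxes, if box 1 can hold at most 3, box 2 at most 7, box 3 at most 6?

22

Without the upper bounds there are C(12,2) = 66 ways to split 10 among 3 boxes.
Subtract solutions that violate a single cap (substitute x_i' = x_i − (cap_i+1)): x_1 ≥ 4 gives C(8,2) = 28; x_2 ≥ 8 gives C(4,2) = 6; x_3 ≥ 7 gives C(5,2) = 10. Together 44.
No two caps can be exceeded simultaneously, so the pair terms are all 0.
By inclusion–exclusion the count is 66 − 44 + 0 = 22.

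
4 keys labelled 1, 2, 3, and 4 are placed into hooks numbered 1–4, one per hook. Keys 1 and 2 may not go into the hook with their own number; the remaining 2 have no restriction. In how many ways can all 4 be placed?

Let Aᵢ (for i ∈ {1, 2}) be the placements that put key i in its forbidden hook. Any j of these fix j positions, leaving (4−j)! ways to fill the rest, and there are C(2,j) ways to pick which j.
By inclusion–exclusion, the number of valid placements is Σ_{j=0}^{2} (−1)^j C(2,j)·(4−j)!.
Computing: 24 − 12 + 2 = 14.

14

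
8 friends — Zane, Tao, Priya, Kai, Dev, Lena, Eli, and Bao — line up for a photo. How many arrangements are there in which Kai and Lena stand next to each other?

Place the 6 others and the Kai-Lena pair as 7 objects in a line; the pair has 2 internal arrangements.
So the count is 2·(7)! = 10080.

10080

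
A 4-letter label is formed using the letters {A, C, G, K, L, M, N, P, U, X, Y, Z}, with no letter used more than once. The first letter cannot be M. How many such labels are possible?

10890

The first letter has 12−1 = 11 choices (anything except M).
The remaining 3 letters are filled from the other 11 symbols without repetition: 11 × 10 × 9 = 990.
Total: 11 × 990 = 10890.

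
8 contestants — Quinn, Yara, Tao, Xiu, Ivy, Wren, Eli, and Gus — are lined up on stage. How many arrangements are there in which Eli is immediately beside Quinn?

Treat {Eli, Quinn} as a single unit. There are 7 units to order, and the pair itself can be ordered 2 ways.
That gives 2 × 7! = 2 × 5040 = 10080.

10080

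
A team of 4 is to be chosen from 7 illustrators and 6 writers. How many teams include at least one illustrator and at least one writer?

665

Total 4-person selections from all 13: C(13,4) = 715.
Selections missing a whole group: no illustrators → C(6,4) = 15; no writers → C(7,4) = 35.
Both groups omitted at once is impossible, so 715 − 50 = 665.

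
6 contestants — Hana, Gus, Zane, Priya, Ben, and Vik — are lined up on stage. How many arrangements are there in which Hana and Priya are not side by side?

There are 6! = 720 arrangements in all. If Hana and Priya are adjacent, merging them into one block gives 2·(5)! = 240 arrangements.
So 720 − 240 = 480 arrangements keep them apart.

480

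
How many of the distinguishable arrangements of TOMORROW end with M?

420

Fix M in the last position and arrange the remaining 7 letters.
Those 7 letters have O appearing 3 times and R appearing twice, giving (7)!/(3!·2!) = 420.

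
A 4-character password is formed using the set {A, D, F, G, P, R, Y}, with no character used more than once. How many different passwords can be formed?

840

This is a permutation of 4 out of 7: P(7,4) = 7!/3!.
That product is 7 × 6 × 5 × 4 = 840.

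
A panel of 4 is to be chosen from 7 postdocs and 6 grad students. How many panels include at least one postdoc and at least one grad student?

With no constraint there are C(13,4) = 715 possible selections.
Selections missing a whole group: no postdocs → C(6,4) = 15; no grad students → C(7,4) = 35.
Both groups omitted at once is impossible, so 715 − 50 = 665.

665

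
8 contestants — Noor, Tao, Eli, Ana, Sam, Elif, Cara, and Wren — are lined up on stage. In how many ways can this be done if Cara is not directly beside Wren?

30240

Of the 8! = 40320 arrangements, those with Cara and Wren adjacent number 2 × 7! = 10080 (treat the pair as a block with 2 internal orders).
So 40320 − 10080 = 30240 arrangements keep them apart.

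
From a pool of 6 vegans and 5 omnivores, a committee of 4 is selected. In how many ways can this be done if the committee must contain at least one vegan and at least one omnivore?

310

Total 4-person selections from all 11: C(11,4) = 330.
Selections missing a whole group: no vegans → C(5,4) = 5; no omnivores → C(6,4) = 15.
Both groups omitted at once is impossible, so 330 − 20 = 310.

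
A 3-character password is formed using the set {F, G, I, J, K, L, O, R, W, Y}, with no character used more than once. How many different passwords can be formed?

720

This is a permutation of 3 out of 10: P(10,3) = 10!/7!.
10 × 9 × 8 = 720.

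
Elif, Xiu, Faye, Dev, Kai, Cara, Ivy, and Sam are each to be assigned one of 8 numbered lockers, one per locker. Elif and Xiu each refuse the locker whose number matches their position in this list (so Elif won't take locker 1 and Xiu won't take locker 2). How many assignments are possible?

Let Aᵢ (for i ∈ {1, 2}) be the placements that put person i in their forbidden locker. Any j of these fix j positions, leaving (8−j)! ways to fill the rest, and there are C(2,j) ways to pick which j.
By inclusion–exclusion, the number of valid placements is Σ_{j=0}^{2} (−1)^j C(2,j)·(8−j)!.
Computing: 40320 − 10080 + 720 = 30960.

30960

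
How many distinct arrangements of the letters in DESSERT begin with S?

360

With the first slot taken by S, it remains to arrange the other 6 letters (DESERT).
Those 6 letters have E appearing twice, giving (6)!/(2!) = 360.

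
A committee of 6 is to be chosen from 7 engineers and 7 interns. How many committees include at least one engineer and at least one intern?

Unrestricted: C(14,6) = 3003 ways to pick any 6 of the 14.
Subtract selections that omit an entire group: no engineers → C(7,6) = 7; no interns → C(7,6) = 7.
Both groups omitted at once is impossible, so 3003 − 14 = 2989.

2989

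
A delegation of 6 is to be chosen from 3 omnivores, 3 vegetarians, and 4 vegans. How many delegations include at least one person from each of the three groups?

With no constraint there are C(10,6) = 210 possible selections.
Subtract selections that omit an entire group: no omnivores → C(7,6) = 7; no vegetarians → C(7,6) = 7; no vegans → C(6,6) = 1.
Add back selections omitting two groups (i.e. drawn from a single group): C(3,6) + C(3,6) + C(4,6) = 0.
By inclusion–exclusion: 210 − 15 + 0 = 195.

195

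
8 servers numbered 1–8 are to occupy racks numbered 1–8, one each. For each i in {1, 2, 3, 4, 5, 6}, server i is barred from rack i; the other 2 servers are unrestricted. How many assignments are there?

18806

Let Aᵢ (for 1 ≤ i ≤ 6) be the placements that put server i in its forbidden rack. Any j of these fix j positions, leaving (8−j)! ways to fill the rest, and there are C(6,j) ways to pick which j.
By inclusion–exclusion, the number of valid placements is Σ_{j=0}^{6} (−1)^j C(6,j)·(8−j)!.
Computing: 40320 − 30240 + 10800 − 2400 + 360 − 36 + 2 = 18806.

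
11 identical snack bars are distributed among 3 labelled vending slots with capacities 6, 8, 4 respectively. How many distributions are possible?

29

Without the upper bounds there are C(13,2) = 78 ways to split 11 among 3 vending slots.
Subtract solutions that violate a single cap (substitute x_i' = x_i − (cap_i+1)): x_1 ≥ 7 gives C(6,2) = 15; x_2 ≥ 9 gives C(4,2) = 6; x_3 ≥ 5 gives C(8,2) = 28. Together 49.
No two caps can be exceeded simultaneously, so the pair terms are all 0.
By inclusion–exclusion the count is 78 − 49 + 0 = 29.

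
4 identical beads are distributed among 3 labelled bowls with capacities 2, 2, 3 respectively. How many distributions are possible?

Ignoring the caps, the number of non-negative solutions to x_1+…+x_3 = 4 is C(6,2) = 15.
Subtract solutions that violate a single cap (substitute x_i' = x_i − (cap_i+1)): x_1 ≥ 3 gives C(3,2) = 3; x_2 ≥ 3 gives C(3,2) = 3; x_3 ≥ 4 gives C(2,2) = 1. Together 7.
No two caps can be exceeded simultaneously, so the pair terms are all 0.
By inclusion–exclusion the count is 15 − 7 + 0 = 8.

8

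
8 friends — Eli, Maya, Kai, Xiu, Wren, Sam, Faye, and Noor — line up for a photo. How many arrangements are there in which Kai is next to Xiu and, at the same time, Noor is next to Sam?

Treat {Kai,Xiu} as one block (2 orders) and {Noor,Sam} as another (2 orders).
That leaves 6 units to arrange: 2 × 2 × 6! = 4 × 720 = 2880.

2880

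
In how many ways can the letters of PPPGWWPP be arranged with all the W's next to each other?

Treat the 2 copies of W as a single block. The multiset to arrange is then {WW, G, P, P, P, P, P}, 7 items in all.
That gives (7)!/(5!) = 42 arrangements.

42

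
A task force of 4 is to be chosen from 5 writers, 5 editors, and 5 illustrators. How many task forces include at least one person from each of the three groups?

750

With no constraint there are C(15,4) = 1365 possible selections.
Selections missing a whole group: no writers → C(10,4) = 210; no editors → C(10,4) = 210; no illustrators → C(10,4) = 210.
Add back selections omitting two groups (i.e. drawn from a single group): C(5,4) + C(5,4) + C(5,4) = 15.
By inclusion–exclusion: 1365 − 630 + 15 = 750.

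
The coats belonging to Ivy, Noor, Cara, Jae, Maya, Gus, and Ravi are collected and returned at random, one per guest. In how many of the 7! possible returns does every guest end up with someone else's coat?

1854

This is the derangement count D_7: permutations of 7 items with no fixed point.
By inclusion–exclusion this is Σ_{j=0}^{7} (−1)^j C(7,j)·(7−j)!.
Computing: 5040 − 5040 + 2520 − 840 + 210 − 42 + 7 − 1 = 1854.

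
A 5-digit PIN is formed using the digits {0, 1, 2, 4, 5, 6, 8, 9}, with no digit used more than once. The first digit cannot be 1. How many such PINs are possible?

5880

The first digit has 8−1 = 7 choices (anything except 1).
The remaining 4 digits are filled from the other 7 symbols without repetition: 7 × 6 × 5 × 4 = 840.
Total: 7 × 840 = 5880.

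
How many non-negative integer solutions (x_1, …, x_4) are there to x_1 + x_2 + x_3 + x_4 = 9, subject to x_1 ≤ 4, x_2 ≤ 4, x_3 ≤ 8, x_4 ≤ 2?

Ignoring the caps, the number of non-negative solutions to x_1+…+x_4 = 9 is C(12,3) = 220.
Subtract solutions that violate a single cap (substitute x_i' = x_i − (cap_i+1)): x_1 ≥ 5 gives C(7,3) = 35; x_2 ≥ 5 gives C(7,3) = 35; x_3 ≥ 9 gives C(3,3) = 1; x_4 ≥ 3 gives C(9,3) = 84. Together 155.
Add back pairs where two caps are both exceeded: 0 + 0 + 4 + 0 + 4 + 0 = 8.
By inclusion–exclusion the count is 220 − 155 + 8 = 73.

73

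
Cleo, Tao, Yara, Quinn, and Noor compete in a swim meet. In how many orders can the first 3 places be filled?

There are 5 choices for 1st place, 4 for 2nd, and 3 for 3rd.
That gives 5 × 4 × 3 = 60.

60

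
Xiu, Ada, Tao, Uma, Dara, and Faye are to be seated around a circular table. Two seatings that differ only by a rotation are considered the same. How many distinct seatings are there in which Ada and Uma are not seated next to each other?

72

Without the restriction there are (5)! = 120 seatings.
Those with Ada next to Uma: fuse the pair into one unit and seat 5 units around a circle — 2·(4)! = 48.
Subtracting, 120 − 48 = 72.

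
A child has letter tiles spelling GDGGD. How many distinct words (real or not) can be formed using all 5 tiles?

The 5 letters of GDGGD have repeats: D appearing twice and G appearing 3 times.
So there are 5! / (3!·2!) = 10 distinguishable arrangements.

10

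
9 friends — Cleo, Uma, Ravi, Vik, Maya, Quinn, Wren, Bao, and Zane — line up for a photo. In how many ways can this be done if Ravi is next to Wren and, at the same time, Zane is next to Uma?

20160

Treat {Ravi,Wren} as one block (2 orders) and {Zane,Uma} as another (2 orders).
That leaves 7 units to arrange: 2 × 2 × 7! = 4 × 5040 = 20160.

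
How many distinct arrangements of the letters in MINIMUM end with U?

Fix U in the last position and arrange the remaining 6 letters.
Those 6 letters have I appearing twice and M appearing 3 times, giving (6)!/(3!·2!) = 60.

60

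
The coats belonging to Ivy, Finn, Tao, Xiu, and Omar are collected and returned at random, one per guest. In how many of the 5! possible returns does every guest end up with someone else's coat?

Let Aᵢ be the assignments in which guest i gets their own coat. We want the size of the complement of A₁∪…∪A_5.
By inclusion–exclusion this is Σ_{j=0}^{5} (−1)^j C(5,j)·(5−j)!.
Computing: 120 − 120 + 60 − 20 + 5 − 1 = 44.

44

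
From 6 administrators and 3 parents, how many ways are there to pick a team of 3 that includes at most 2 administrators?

Split by how many administrators are chosen (0 through 2).
Sum: C(6,0)·C(3,3) + C(6,1)·C(3,2) + C(6,2)·C(3,1) = 1 + 18 + 45 = 64.

64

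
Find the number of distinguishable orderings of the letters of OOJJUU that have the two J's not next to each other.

60

Total arrangements of OOJJUU: 6!/(2!·2!·2!) = 90.
If the two J's are adjacent, glue them into one block, leaving 5 items to arrange: (5)!/(2!·2!) = 30 ways.
Subtracting, 90 − 30 = 60 arrangements keep the J's apart.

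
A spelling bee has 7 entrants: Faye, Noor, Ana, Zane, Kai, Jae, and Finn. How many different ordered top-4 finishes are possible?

This is an ordered selection of 4 from 7: P(7,4).
That gives 7 × 6 × 5 × 4 = 840.

840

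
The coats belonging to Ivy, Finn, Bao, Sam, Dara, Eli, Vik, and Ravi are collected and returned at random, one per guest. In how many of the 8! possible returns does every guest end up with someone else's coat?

This is the derangement count D_8: permutations of 8 items with no fixed point.
By inclusion–exclusion this is Σ_{j=0}^{8} (−1)^j C(8,j)·(8−j)!.
Computing: 40320 − 40320 + 20160 − 6720 + 1680 − 336 + 56 − 8 + 1 = 14833.

14833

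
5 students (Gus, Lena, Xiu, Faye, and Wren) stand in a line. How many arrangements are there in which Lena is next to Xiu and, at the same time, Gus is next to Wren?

Treat {Lena,Xiu} as one block (2 orders) and {Gus,Wren} as another (2 orders).
That leaves 3 units to arrange: 2 × 2 × 3! = 4 × 6 = 24.

24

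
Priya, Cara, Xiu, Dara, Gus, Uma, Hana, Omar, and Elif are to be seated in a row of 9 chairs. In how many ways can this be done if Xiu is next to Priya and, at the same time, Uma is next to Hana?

20160

Treat {Xiu,Priya} as one block (2 orders) and {Uma,Hana} as another (2 orders).
That leaves 7 units to arrange: 2 × 2 × 7! = 4 × 5040 = 20160.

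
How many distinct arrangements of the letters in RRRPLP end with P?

Fix P in the last position and arrange the remaining 5 letters.
Those 5 letters have R appearing 3 times, giving (5)!/(3!) = 20.

20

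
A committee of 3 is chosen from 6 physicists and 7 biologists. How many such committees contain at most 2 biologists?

251

Split by how many biologists are chosen (0 through 2).
Sum: C(7,0)·C(6,3) + C(7,1)·C(6,2) + C(7,2)·C(6,1) = 20 + 105 + 126 = 251.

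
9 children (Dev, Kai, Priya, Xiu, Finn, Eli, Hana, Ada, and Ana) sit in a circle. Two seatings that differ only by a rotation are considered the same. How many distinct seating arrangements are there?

Fix one person's seat to break rotational symmetry; the remaining 8 people can be arranged in (8)! = 40320 ways.

40320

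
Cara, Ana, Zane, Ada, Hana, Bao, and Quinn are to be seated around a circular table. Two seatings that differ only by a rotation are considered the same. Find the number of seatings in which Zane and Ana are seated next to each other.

240

Treat {Zane, Ana} as one unit (2 internal orders) and seat the resulting 6 units around the table: (5)! circular arrangements.
So 2 × (5)! = 2 × 120 = 240.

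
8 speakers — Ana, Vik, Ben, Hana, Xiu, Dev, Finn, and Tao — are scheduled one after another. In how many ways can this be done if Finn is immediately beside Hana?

Glue Finn and Hana into one block (2 internal orders), leaving 7 units to arrange in a row.
So the count is 2·(7)! = 10080.

10080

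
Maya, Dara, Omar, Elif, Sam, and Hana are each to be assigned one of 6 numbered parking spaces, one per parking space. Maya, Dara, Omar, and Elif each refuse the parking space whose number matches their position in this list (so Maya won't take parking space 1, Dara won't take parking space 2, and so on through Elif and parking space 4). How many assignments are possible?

Let Aᵢ (for 1 ≤ i ≤ 4) be the placements that put person i in their forbidden parking space. Any j of these fix j positions, leaving (6−j)! ways to fill the rest, and there are C(4,j) ways to pick which j.
By inclusion–exclusion, the number of valid placements is Σ_{j=0}^{4} (−1)^j C(4,j)·(6−j)!.
Computing: 720 − 480 + 144 − 24 + 2 = 362.

362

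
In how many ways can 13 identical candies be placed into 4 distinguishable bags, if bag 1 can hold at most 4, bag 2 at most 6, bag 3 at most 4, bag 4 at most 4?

Without the upper bounds there are C(16,3) = 560 ways to split 13 among 4 bags.
Subtract solutions that violate a single cap (substitute x_i' = x_i − (cap_i+1)): x_1 ≥ 5 gives C(11,3) = 165; x_2 ≥ 7 gives C(9,3) = 84; x_3 ≥ 5 gives C(11,3) = 165; x_4 ≥ 5 gives C(11,3) = 165. Together 579.
Add back pairs where two caps are both exceeded: 4 + 20 + 20 + 4 + 4 + 20 = 72.
By inclusion–exclusion the count is 560 − 579 + 72 = 53.

53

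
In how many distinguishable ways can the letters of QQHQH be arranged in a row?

10

Letter multiplicities in QQHQH: H×2, Q×3.
The number of distinct arrangements is 5!/(3!·2!) = 120/12 = 10.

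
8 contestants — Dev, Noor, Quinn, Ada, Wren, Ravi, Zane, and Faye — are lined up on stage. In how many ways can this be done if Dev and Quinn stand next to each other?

10080

Place the 6 others and the Dev-Quinn pair as 7 objects in a line; the pair has 2 internal arrangements.
So the count is 2·(7)! = 10080.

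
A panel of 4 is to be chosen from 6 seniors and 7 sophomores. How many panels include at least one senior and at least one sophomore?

665

Unrestricted: C(13,4) = 715 ways to pick any 4 of the 13.
Subtract selections that omit an entire group: no seniors → C(7,4) = 35; no sophomores → C(6,4) = 15.
Both groups omitted at once is impossible, so 715 − 50 = 665.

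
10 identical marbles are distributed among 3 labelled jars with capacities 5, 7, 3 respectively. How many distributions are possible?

18

By stars and bars, unrestricted non-negative solutions to x_1+…+x_3 = 10 number C(10+2,2) = 66.
Subtract solutions that violate a single cap (substitute x_i' = x_i − (cap_i+1)): x_1 ≥ 6 gives C(6,2) = 15; x_2 ≥ 8 gives C(4,2) = 6; x_3 ≥ 4 gives C(8,2) = 28. Together 49.
Add back pairs where two caps are both exceeded: 0 + 1 + 0 = 1.
By inclusion–exclusion the count is 66 − 49 + 1 = 18.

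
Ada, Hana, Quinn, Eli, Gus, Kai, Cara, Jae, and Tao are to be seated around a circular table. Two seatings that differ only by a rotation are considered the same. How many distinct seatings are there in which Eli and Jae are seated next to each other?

10080

Glue Eli and Jae into a block (2 internal orders). Seating 8 units around a circle gives (7)! arrangements.
So 2 × (7)! = 2 × 5040 = 10080.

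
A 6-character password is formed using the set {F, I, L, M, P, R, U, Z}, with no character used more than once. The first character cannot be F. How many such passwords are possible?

The first character has 8−1 = 7 choices (anything except F).
The remaining 5 characters are filled from the other 7 symbols without repetition: 7 × 6 × 5 × 4 × 3 = 2520.
Total: 7 × 2520 = 17640.

17640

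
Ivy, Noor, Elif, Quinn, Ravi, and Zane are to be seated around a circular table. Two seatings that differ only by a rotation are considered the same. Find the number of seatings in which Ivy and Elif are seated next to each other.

Glue Ivy and Elif into a block (2 internal orders). Seating 5 units around a circle gives (4)! arrangements.
So 2 × (4)! = 2 × 24 = 48.

48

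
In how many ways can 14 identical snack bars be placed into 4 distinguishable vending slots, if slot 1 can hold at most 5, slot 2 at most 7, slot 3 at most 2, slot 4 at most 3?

Without the upper bounds there are C(17,3) = 680 ways to split 14 among 4 vending slots.
Subtract solutions that violate a single cap (substitute x_i' = x_i − (cap_i+1)): x_1 ≥ 6 gives C(11,3) = 165; x_2 ≥ 8 gives C(9,3) = 84; x_3 ≥ 3 gives C(14,3) = 364; x_4 ≥ 4 gives C(13,3) = 286. Together 899.
Add back pairs where two caps are both exceeded: 1 + 56 + 35 + 20 + 10 + 120 = 242.
Subtract triples: 0 + 0 + 4 + 0 = 4.
By inclusion–exclusion the count is 680 − 899 + 242 − 4 = 19.

19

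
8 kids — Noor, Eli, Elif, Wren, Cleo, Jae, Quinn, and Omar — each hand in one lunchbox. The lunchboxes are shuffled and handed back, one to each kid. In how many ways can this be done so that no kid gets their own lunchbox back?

This is the derangement count D_8: permutations of 8 items with no fixed point.
By inclusion–exclusion this is Σ_{j=0}^{8} (−1)^j C(8,j)·(8−j)!.
Computing: 40320 − 40320 + 20160 − 6720 + 1680 − 336 + 56 − 8 + 1 = 14833.

14833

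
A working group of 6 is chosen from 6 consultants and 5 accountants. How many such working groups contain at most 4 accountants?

456

Split by how many accountants are chosen (0 through 4).
Sum: C(5,0)·C(6,6) + C(5,1)·C(6,5) + C(5,2)·C(6,4) + C(5,3)·C(6,3) + C(5,4)·C(6,2) = 1 + 30 + 150 + 200 + 75 = 456.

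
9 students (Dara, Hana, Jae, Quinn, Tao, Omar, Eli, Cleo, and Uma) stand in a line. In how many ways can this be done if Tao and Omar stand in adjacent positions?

Place the 7 others and the Tao-Omar pair as 8 objects in a line; the pair has 2 internal arrangements.
So the count is 2·(8)! = 80640.

80640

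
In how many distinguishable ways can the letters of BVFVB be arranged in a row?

30

Letter multiplicities in BVFVB: B×2, F×1, V×2.
So there are 5! / (2!·2!) = 30 distinguishable arrangements.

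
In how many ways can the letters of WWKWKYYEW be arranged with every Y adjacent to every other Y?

Treat the 2 copies of Y as a single block. The multiset to arrange is then {YY, E, K, K, W, W, W, W}, 8 items in all.
That gives (8)!/(4!·2!) = 840 arrangements.

840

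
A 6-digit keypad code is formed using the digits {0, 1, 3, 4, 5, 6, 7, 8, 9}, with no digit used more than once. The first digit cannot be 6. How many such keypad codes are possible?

53760

The first digit has 9−1 = 8 choices (anything except 6).
The remaining 5 digits are filled from the other 8 symbols without repetition: 8 × 7 × 6 × 5 × 4 = 6720.
Total: 8 × 6720 = 53760.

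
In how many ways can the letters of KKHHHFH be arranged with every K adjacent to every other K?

30

Treat the 2 copies of K as a single block. The multiset to arrange is then {KK, F, H, H, H, H}, 6 items in all.
That gives (6)!/(4!) = 30 arrangements.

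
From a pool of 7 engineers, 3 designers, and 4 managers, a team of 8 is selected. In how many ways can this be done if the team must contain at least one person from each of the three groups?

Total 8-person selections from all 14: C(14,8) = 3003.
Selections missing a whole group: no engineers → C(7,8) = 0; no designers → C(11,8) = 165; no managers → C(10,8) = 45.
Add back selections omitting two groups (i.e. drawn from a single group): C(7,8) + C(3,8) + C(4,8) = 0.
By inclusion–exclusion: 3003 − 210 + 0 = 2793.

2793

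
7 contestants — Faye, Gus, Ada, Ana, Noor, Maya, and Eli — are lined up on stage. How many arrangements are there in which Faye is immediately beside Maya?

Place the 5 others and the Faye-Maya pair as 6 objects in a line; the pair has 2 internal arrangements.
That gives 2 × 6! = 2 × 720 = 1440.

1440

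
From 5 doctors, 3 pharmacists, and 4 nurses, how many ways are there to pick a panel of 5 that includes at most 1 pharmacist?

Split by how many pharmacists are chosen (0 through 1).
Sum: C(3,0)·C(9,5) + C(3,1)·C(9,4) = 126 + 378 = 504.

504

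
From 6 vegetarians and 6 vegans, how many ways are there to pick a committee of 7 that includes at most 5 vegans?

Split by how many vegans are chosen (0 through 5).
Sum: C(6,0)·C(6,7) + C(6,1)·C(6,6) + C(6,2)·C(6,5) + C(6,3)·C(6,4) + C(6,4)·C(6,3) + C(6,5)·C(6,2) = 0 + 6 + 90 + 300 + 300 + 90 = 786.

786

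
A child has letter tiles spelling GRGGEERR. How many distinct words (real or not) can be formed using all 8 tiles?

560

GRGGEERR has 8 letters with E appearing twice, G appearing 3 times, and R appearing 3 times.
Dividing 8! = 40320 by 3!·3!·2! = 72 for the repeated letters gives 560.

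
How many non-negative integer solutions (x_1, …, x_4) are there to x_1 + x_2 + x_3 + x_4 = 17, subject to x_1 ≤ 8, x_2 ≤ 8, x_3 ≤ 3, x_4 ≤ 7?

158

Ignoring the caps, the number of non-negative solutions to x_1+…+x_4 = 17 is C(20,3) = 1140.
Subtract solutions that violate a single cap (substitute x_i' = x_i − (cap_i+1)): x_1 ≥ 9 gives C(11,3) = 165; x_2 ≥ 9 gives C(11,3) = 165; x_3 ≥ 4 gives C(16,3) = 560; x_4 ≥ 8 gives C(12,3) = 220. Together 1110.
Add back pairs where two caps are both exceeded: 0 + 35 + 1 + 35 + 1 + 56 = 128.
By inclusion–exclusion the count is 1140 − 1110 + 128 = 158.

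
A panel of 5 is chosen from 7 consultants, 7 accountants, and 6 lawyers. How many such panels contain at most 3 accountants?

Split by how many accountants are chosen (0 through 3).
Sum: C(7,0)·C(13,5) + C(7,1)·C(13,4) + C(7,2)·C(13,3) + C(7,3)·C(13,2) = 1287 + 5005 + 6006 + 2730 = 15028.

15028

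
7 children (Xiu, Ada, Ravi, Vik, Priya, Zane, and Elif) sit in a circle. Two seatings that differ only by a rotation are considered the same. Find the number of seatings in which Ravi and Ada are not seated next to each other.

All circular seatings of 7 people number (6)! = 720.
Seatings with Ravi beside Ada: treat them as a block with 2 internal orders, giving 2 × (5)! = 240.
Subtracting, 720 − 240 = 480.

480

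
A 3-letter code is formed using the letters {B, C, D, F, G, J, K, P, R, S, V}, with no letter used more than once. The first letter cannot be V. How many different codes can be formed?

The first letter has 11−1 = 10 choices (anything except V).
The remaining 2 letters are filled from the other 10 symbols without repetition: 10 × 9 = 90.
Total: 10 × 90 = 900.

900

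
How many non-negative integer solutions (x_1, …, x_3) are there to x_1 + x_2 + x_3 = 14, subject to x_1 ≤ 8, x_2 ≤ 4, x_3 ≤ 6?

15

Ignoring the caps, the number of non-negative solutions to x_1+…+x_3 = 14 is C(16,2) = 120.
Subtract solutions that violate a single cap (substitute x_i' = x_i − (cap_i+1)): x_1 ≥ 9 gives C(7,2) = 21; x_2 ≥ 5 gives C(11,2) = 55; x_3 ≥ 7 gives C(9,2) = 36. Together 112.
Add back pairs where two caps are both exceeded: 1 + 0 + 6 = 7.
By inclusion–exclusion the count is 120 − 112 + 7 = 15.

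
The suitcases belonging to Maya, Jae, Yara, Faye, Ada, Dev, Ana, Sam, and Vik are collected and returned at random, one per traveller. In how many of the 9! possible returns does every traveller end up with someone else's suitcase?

133496

This is the derangement count D_9: permutations of 9 items with no fixed point.
By inclusion–exclusion this is Σ_{j=0}^{9} (−1)^j C(9,j)·(9−j)!.
Computing: 362880 − 362880 + 181440 − 60480 + 15120 − 3024 + 504 − 72 + 9 − 1 = 133496.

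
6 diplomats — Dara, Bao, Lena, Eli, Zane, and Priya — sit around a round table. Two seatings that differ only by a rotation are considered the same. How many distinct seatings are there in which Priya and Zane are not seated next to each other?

72

All circular seatings of 6 people number (5)! = 120.
Those with Priya next to Zane: fuse the pair into one unit and seat 5 units around a circle — 2·(4)! = 48.
Subtracting, 120 − 48 = 72.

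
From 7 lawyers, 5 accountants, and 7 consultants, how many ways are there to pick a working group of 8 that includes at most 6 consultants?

75570

Split by how many consultants are chosen (0 through 6).
Sum: C(7,0)·C(12,8) + C(7,1)·C(12,7) + C(7,2)·C(12,6) + C(7,3)·C(12,5) + C(7,4)·C(12,4) + C(7,5)·C(12,3) + C(7,6)·C(12,2) = 495 + 5544 + 19404 + 27720 + 17325 + 4620 + 462 = 75570.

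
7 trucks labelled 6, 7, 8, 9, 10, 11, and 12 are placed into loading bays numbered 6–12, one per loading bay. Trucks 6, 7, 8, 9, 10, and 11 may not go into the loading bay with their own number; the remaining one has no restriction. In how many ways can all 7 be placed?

Let Aᵢ (for 6 ≤ i ≤ 11) be the placements that put truck i in its forbidden loading bay. Any j of these fix j positions, leaving (7−j)! ways to fill the rest, and there are C(6,j) ways to pick which j.
By inclusion–exclusion, the number of valid placements is Σ_{j=0}^{6} (−1)^j C(6,j)·(7−j)!.
Computing: 5040 − 4320 + 1800 − 480 + 90 − 12 + 1 = 2119.

2119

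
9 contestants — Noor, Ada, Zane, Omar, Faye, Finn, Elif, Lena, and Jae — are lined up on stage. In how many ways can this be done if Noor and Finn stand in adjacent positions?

Treat {Noor, Finn} as a single unit. There are 8 units to order, and the pair itself can be ordered 2 ways.
That gives 2 × 8! = 2 × 40320 = 80640.

80640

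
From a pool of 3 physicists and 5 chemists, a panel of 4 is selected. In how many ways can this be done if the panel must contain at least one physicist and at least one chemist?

65

Unrestricted: C(8,4) = 70 ways to pick any 4 of the 8.
Subtract selections that omit an entire group: no physicists → C(5,4) = 5; no chemists → C(3,4) = 0.
Both groups omitted at once is impossible, so 70 − 5 = 65.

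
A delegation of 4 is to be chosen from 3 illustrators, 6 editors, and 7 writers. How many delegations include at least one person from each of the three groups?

819

Total 4-person selections from all 16: C(16,4) = 1820.
Subtract selections that omit an entire group: no illustrators → C(13,4) = 715; no editors → C(10,4) = 210; no writers → C(9,4) = 126.
Add back selections omitting two groups (i.e. drawn from a single group): C(3,4) + C(6,4) + C(7,4) = 50.
By inclusion–exclusion: 1820 − 1051 + 50 = 819.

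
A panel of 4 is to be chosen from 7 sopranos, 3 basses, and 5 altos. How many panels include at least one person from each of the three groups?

Unrestricted: C(15,4) = 1365 ways to pick any 4 of the 15.
Subtract selections that omit an entire group: no sopranos → C(8,4) = 70; no basses → C(12,4) = 495; no altos → C(10,4) = 210.
Add back selections omitting two groups (i.e. drawn from a single group): C(7,4) + C(3,4) + C(5,4) = 40.
By inclusion–exclusion: 1365 − 775 + 40 = 630.

630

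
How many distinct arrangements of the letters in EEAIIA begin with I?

30

Fix I in the first position and arrange the remaining 5 letters.
Those 5 letters have A appearing twice and E appearing twice, giving (5)!/(2!·2!) = 30.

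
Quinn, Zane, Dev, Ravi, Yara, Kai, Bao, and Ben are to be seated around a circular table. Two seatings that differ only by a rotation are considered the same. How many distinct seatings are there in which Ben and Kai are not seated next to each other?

Without the restriction there are (7)! = 5040 seatings.
Seatings with Ben beside Kai: treat them as a block with 2 internal orders, giving 2 × (6)! = 1440.
Subtracting, 5040 − 1440 = 3600.

3600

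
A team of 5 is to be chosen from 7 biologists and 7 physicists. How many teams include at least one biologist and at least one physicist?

Unrestricted: C(14,5) = 2002 ways to pick any 5 of the 14.
Subtract selections that omit an entire group: no biologists → C(7,5) = 21; no physicists → C(7,5) = 21.
Both groups omitted at once is impossible, so 2002 − 42 = 1960.

1960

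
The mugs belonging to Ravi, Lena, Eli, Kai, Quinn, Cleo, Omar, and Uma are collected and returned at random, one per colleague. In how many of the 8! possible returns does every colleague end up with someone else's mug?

14833

This is the derangement count D_8: permutations of 8 items with no fixed point.
By inclusion–exclusion this is Σ_{j=0}^{8} (−1)^j C(8,j)·(8−j)!.
Computing: 40320 − 40320 + 20160 − 6720 + 1680 − 336 + 56 − 8 + 1 = 14833.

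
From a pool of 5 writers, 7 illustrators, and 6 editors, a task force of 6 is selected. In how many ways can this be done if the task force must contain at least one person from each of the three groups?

Total 6-person selections from all 18: C(18,6) = 18564.
Selections missing a whole group: no writers → C(13,6) = 1716; no illustrators → C(11,6) = 462; no editors → C(12,6) = 924.
Add back selections omitting two groups (i.e. drawn from a single group): C(5,6) + C(7,6) + C(6,6) = 8.
By inclusion–exclusion: 18564 − 3102 + 8 = 15470.

15470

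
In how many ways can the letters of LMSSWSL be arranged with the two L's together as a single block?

120

Treat the 2 copies of L as a single block. The multiset to arrange is then {LL, M, S, S, S, W}, 6 items in all.
That gives (6)!/(3!) = 120 arrangements.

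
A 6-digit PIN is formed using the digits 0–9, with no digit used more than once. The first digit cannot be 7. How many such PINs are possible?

The first digit has 10−1 = 9 choices (anything except 7).
The remaining 5 digits are filled from the other 9 symbols without repetition: 9 × 8 × 7 × 6 × 5 = 15120.
Total: 9 × 15120 = 136080.

136080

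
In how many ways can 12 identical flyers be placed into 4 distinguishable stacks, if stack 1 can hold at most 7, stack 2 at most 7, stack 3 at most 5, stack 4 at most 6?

By stars and bars, unrestricted non-negative solutions to x_1+…+x_4 = 12 number C(12+3,3) = 455.
Subtract solutions that violate a single cap (substitute x_i' = x_i − (cap_i+1)): x_1 ≥ 8 gives C(7,3) = 35; x_2 ≥ 8 gives C(7,3) = 35; x_3 ≥ 6 gives C(9,3) = 84; x_4 ≥ 7 gives C(8,3) = 56. Together 210.
No two caps can be exceeded simultaneously, so the pair terms are all 0.
By inclusion–exclusion the count is 455 − 210 + 0 = 245.

245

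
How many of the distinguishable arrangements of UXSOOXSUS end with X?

With the last slot taken by X, it remains to arrange the other 8 letters (USOOXSUS).
Those 8 letters have O appearing twice, S appearing 3 times, and U appearing twice, giving (8)!/(3!·2!·2!) = 1680.

1680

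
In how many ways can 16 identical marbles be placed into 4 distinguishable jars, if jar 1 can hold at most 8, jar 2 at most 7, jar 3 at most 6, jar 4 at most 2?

84

By stars and bars, unrestricted non-negative solutions to x_1+…+x_4 = 16 number C(16+3,3) = 969.
Subtract solutions that violate a single cap (substitute x_i' = x_i − (cap_i+1)): x_1 ≥ 9 gives C(10,3) = 120; x_2 ≥ 8 gives C(11,3) = 165; x_3 ≥ 7 gives C(12,3) = 220; x_4 ≥ 3 gives C(16,3) = 560. Together 1065.
Add back pairs where two caps are both exceeded: 0 + 1 + 35 + 4 + 56 + 84 = 180.
By inclusion–exclusion the count is 969 − 1065 + 180 = 84.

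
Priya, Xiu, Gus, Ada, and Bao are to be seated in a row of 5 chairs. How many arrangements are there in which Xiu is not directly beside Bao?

There are 5! = 120 arrangements in all. If Xiu and Bao are adjacent, merging them into one block gives 2·(4)! = 48 arrangements.
So 120 − 48 = 72 arrangements keep them apart.

72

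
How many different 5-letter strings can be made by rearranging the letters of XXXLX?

XXXLX has 5 letters with X appearing 4 times.
The number of distinct arrangements is 5!/(4!) = 120/24 = 5.

5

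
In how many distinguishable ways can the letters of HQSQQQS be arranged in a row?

HQSQQQS has 7 letters with Q appearing 4 times and S appearing twice.
Dividing 7! = 5040 by 4!·2! = 48 for the repeated letters gives 105.

105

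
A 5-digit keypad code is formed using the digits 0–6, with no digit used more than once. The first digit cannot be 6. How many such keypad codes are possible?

The first digit has 7−1 = 6 choices (anything except 6).
The remaining 4 digits are filled from the other 6 symbols without repetition: 6 × 5 × 4 × 3 = 360.
Total: 6 × 360 = 2160.

2160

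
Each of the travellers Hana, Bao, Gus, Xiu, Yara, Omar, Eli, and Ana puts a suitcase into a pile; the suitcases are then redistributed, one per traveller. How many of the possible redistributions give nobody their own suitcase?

14833

Count assignments avoiding every fixed point. For any j of the 8 travellers fixed to their own suitcase, the other 8−j can be arranged in (8−j)! ways.
By inclusion–exclusion this is Σ_{j=0}^{8} (−1)^j C(8,j)·(8−j)!.
Computing: 40320 − 40320 + 20160 − 6720 + 1680 − 336 + 56 − 8 + 1 = 14833.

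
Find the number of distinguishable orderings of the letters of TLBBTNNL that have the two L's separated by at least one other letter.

Total arrangements of TLBBTNNL: 8!/(2!·2!·2!·2!) = 2520.
Arrangements with the L's together: treat LL as one letter, giving (7)!/(2!·2!·2!) = 630.
Subtracting, 2520 − 630 = 1890 arrangements keep the L's apart.

1890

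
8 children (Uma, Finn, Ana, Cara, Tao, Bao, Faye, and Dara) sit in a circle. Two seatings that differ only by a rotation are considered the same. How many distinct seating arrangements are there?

5040

Around a circle, 8 distinct people have 8!/8 = (7)! = 5040 rotationally distinct seatings.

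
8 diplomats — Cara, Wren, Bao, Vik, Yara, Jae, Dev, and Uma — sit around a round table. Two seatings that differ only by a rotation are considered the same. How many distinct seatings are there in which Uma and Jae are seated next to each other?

1440

Treat {Uma, Jae} as one unit (2 internal orders) and seat the resulting 7 units around the table: (6)! circular arrangements.
So 2 × (6)! = 2 × 720 = 1440.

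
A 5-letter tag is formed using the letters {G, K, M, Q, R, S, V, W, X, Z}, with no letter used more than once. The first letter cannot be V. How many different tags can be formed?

27216

The first letter has 10−1 = 9 choices (anything except V).
The remaining 4 letters are filled from the other 9 symbols without repetition: 9 × 8 × 7 × 6 = 3024.
Total: 9 × 3024 = 27216.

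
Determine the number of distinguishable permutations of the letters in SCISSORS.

SCISSORS has 8 letters with S appearing 4 times.
Dividing 8! = 40320 by 4! = 24 for the repeated letters gives 1680.

1680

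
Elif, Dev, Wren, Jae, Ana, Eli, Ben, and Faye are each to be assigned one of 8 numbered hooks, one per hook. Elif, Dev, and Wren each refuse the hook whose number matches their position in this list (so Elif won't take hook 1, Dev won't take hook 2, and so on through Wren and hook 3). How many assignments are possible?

27240

Let Aᵢ (for i ∈ {1, 2, 3}) be the placements that put person i in their forbidden hook. Any j of these fix j positions, leaving (8−j)! ways to fill the rest, and there are C(3,j) ways to pick which j.
By inclusion–exclusion, the number of valid placements is Σ_{j=0}^{3} (−1)^j C(3,j)·(8−j)!.
Computing: 40320 − 15120 + 2160 − 120 = 27240.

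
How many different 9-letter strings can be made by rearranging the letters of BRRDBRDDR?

1260

Letter multiplicities in BRRDBRDDR: B×2, D×3, R×4.
Dividing 9! = 362880 by 4!·3!·2! = 288 for the repeated letters gives 1260.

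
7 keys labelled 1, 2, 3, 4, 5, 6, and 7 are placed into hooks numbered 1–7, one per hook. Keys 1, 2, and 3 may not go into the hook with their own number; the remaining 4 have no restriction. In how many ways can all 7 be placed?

Let Aᵢ (for i ∈ {1, 2, 3}) be the placements that put key i in its forbidden hook. Any j of these fix j positions, leaving (7−j)! ways to fill the rest, and there are C(3,j) ways to pick which j.
By inclusion–exclusion, the number of valid placements is Σ_{j=0}^{3} (−1)^j C(3,j)·(7−j)!.
Computing: 5040 − 2160 + 360 − 24 = 3216.

3216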